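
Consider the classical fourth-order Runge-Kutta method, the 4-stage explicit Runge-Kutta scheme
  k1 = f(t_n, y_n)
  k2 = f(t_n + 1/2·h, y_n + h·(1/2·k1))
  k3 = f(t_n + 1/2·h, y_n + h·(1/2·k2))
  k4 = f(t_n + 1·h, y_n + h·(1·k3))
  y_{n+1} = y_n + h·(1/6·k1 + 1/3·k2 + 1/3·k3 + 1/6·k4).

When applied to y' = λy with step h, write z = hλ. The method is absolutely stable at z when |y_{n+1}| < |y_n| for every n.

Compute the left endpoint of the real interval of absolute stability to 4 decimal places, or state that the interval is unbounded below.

z* = -2.7853.

With y'=λy (z=hλ):
  order 4, 4-stage ⇒ R(z)=1+z+z^2/2+z^3/6+z^4/24
  (e.g. R(-0.82)=0.44314, |R|=0.44314)

Solve |R(x)|<1 on ℝ⁻.
x=-0.82: |R|=0.4431
|R(-2.66)|=0.8270 |R(-1.55)|=0.2711 |R(-1.22)|=0.3139
Bisect:
  x_lo=-3.5752 |R|=3.0071  x_hi=-0.2404 |R|=0.7863
  mid=-1.90783 |R|=0.30673 →hi
  mid=-2.74153 |R|=0.93600 →hi
  mid=-3.15838 |R|=1.72447 →lo
  mid=-2.94996 |R|=1.27800 →lo
  mid=-2.84574 |R|=1.09503 →lo
  mid=-2.79364 |R|=1.01265 →lo
  mid=-2.76758 |R|=0.97363 →hi
  mid=-2.78061 |R|=0.99296 →hi
  mid=-2.78712 |R|=1.00276 →lo
  ...
  [-2.78550,-2.78529] ⇒ x*=-2.7853
Interval (-2.7853, 0).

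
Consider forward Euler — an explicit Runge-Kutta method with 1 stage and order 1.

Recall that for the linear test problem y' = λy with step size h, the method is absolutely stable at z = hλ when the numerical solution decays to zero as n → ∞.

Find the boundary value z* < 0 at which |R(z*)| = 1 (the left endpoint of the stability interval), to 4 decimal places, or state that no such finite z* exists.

left endpoint -2.0000.

With y'=λy (z=hλ):
  order 1, 1-stage ⇒ R(z)=1+z
  (e.g. R(-1.04)=-0.04000, |R|=0.04000)

Boundary: |R(x)|=1, x<0.
x=-1.04: |R|=0.0400
|R(-1.99)|=0.9900 |R(-1.97)|=0.9700 |R(-0.68)|=0.3200
Bisect:
  x_lo=-2.8510 |R|=1.8510  x_hi=-0.1528 |R|=0.8472
  mid=-1.50189 |R|=0.50189 →hi
  mid=-2.17645 |R|=1.17645 →lo
  mid=-1.83917 |R|=0.83917 →hi
  mid=-2.00781 |R|=1.00781 →lo
  mid=-1.92349 |R|=0.92349 →hi
  mid=-1.96565 |R|=0.96565 →hi
  mid=-1.98673 |R|=0.98673 →hi
  mid=-1.99727 |R|=0.99727 →hi
  mid=-2.00254 |R|=1.00254 →lo
  mid=-1.99991 |R|=0.99991 →hi
  ...
  [-2.00007,-1.99991] ⇒ x*=-2.0000
Stable set (-2.0000, 0).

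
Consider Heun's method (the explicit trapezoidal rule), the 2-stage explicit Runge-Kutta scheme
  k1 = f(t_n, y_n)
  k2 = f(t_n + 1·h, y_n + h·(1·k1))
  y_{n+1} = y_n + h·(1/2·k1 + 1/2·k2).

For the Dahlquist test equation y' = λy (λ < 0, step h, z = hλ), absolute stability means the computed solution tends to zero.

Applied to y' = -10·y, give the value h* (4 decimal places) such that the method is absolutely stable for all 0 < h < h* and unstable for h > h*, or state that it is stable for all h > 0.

Set f=λy, z=hλ:
  order 2, 2-stage ⇒ R(z)=1+z+z^2/2
  (e.g. R(-1.46)=0.60580, |R|=0.60580)

Need |R(x)|<1, x<0.
x=-1.46: |R|=0.6058
|R(-1.73)|=0.7664 |R(-0.85)|=0.5112 |R(-0.76)|=0.5288
Bisect:
  x_lo=-2.7415 |R|=2.0164  x_hi=-0.3427 |R|=0.7160
  mid=-1.54209 |R|=0.64693 →hi
  mid=-2.14180 |R|=1.15185 →lo
  mid=-1.84194 |R|=0.85443 →hi
  mid=-1.99187 |R|=0.99191 →hi
  mid=-2.06684 |R|=1.06907 →lo
  mid=-2.02935 |R|=1.02978 →lo
  mid=-2.01061 |R|=1.01067 →lo
  mid=-2.00124 |R|=1.00124 →lo
  mid=-1.99656 |R|=0.99656 →hi
  ...
  [-2.00007,-1.99992] ⇒ x*=-2.0000
Interval (-2.0000, 0).

(-2.0000,0); λ=-10 ⇒ h* = 0.2000.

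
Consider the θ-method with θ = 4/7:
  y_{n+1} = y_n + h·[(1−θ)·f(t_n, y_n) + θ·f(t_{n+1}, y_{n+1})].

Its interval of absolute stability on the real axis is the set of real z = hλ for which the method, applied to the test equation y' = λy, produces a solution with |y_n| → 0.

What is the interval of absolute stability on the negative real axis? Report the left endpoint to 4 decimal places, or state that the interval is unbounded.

Test eqn y'=λy, z=hλ:
  y_{n+1} = y_n + z·[3/7·y_n + 4/7·y_{n+1}] ⇒ (1 − 4/7z)y_{n+1} = (1 + 3/7z)y_n
  R(z) = (1 + 3/7z)/(1 − 4/7z).

Need |R(x)|<1, x<0.
x=-0.58: |R|=0.5644
x=-2: |R|=0.0667
x=-10: |R|=0.4894
x=-100: |R|=0.7199
θ=4/7≥1/2 ⇒ |1+3/7x|<|1−4/7x| ∀x<0 ⇒ unbounded interval.

unbounded; (−∞, 0).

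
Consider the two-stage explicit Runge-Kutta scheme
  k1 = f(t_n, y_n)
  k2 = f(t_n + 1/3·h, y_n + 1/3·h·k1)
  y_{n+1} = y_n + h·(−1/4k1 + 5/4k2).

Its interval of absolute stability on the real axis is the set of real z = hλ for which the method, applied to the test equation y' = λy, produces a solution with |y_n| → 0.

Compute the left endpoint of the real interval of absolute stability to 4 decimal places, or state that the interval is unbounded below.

Test eqn y'=λy, z=hλ:
  k1=λy_n ⇒ h·k1=z·y_n;  k2=λ(1+1/3z)y_n ⇒ h·k2=z(1+1/3z)y_n
  y_{n+1}/y_n = 1 − 1/4z + 5/4z(1+1/3z) = 1 + z + 5/12z²
  Hence R(z) = 1 + z + 5/12z².

Need |R(x)|<1, x<0.
x=-0.84: |R|=0.4540
R=1: x+5/12x²=0 ⇒ x=−12/5=-2.4000; min R=1−1/(4·5/12)=0.4000>−1
Confirm numerically:
  x=-2.258: |R|=0.86640 <1
  x=-1.667: |R|=0.49087 <1
  x=-1.139: |R|=0.40155 <1
  x=-2.945: |R|=1.66876 >1
  x=-2.919: |R|=1.63123 >1
  x=-2.891: |R|=1.59145 >1
So |R|<1 on (-2.4000, 0).

left endpoint -2.4000.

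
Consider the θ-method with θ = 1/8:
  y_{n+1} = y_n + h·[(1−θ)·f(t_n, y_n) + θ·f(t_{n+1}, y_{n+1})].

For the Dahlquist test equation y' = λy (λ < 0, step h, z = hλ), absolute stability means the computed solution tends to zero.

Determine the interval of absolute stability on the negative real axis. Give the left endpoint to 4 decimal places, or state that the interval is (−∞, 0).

With y'=λy (z=hλ):
  y_{n+1} = y_n + z·[7/8·y_n + 1/8·y_{n+1}] ⇒ (1 − 1/8z)y_{n+1} = (1 + 7/8z)y_n
  so R(z) = (1 + 7/8z)/(1 − 1/8z).

Find x<0 with |R(x)|<1.
x=-1.74: |R|=0.4292
R=−1: 1+7/8x = −1+1/8x ⇒ -3/4x=2 ⇒ x=2/(-3/4)=-2.6667
Confirm numerically:
  x=-2.646: |R|=0.98835 <1
  x=-2.500: |R|=0.90476 <1
  x=-1.698: |R|=0.40070 <1
  x=-1.681: |R|=0.38911 <1
  x=-2.990: |R|=1.17652 >1
  x=-2.854: |R|=1.10356 >1
So |R|<1 on (-2.6667, 0).

z∈(-2.6667,0).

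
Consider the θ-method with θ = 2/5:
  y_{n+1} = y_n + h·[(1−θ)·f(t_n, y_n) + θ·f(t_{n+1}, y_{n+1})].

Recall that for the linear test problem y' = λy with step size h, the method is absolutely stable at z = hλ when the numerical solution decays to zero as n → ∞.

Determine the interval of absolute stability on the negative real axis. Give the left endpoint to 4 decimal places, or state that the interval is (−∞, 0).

(-10.0000, 0).

On y'=λy, z=hλ:
  y_{n+1} = y_n + z·[3/5·y_n + 2/5·y_{n+1}] ⇒ (1 − 2/5z)y_{n+1} = (1 + 3/5z)y_n
  so R(z) = (1 + 3/5z)/(1 − 2/5z).

Find x<0 with |R(x)|<1.
x=-1.57: |R|=0.0356
R=−1: 1+3/5x = −1+2/5x ⇒ -1/5x=2 ⇒ x=2/(-1/5)=-10.0000
Confirm numerically:
  x=-9.933: |R|=0.99731 <1
  x=-8.368: |R|=0.92492 <1
  x=-5.636: |R|=0.73181 <1
  x=-4.052: |R|=0.54609 <1
  x=-10.254: |R|=1.00996 >1
  x=-10.138: |R|=1.00546 >1
  x=-10.112: |R|=1.00444 >1
Stable set (-10.0000, 0).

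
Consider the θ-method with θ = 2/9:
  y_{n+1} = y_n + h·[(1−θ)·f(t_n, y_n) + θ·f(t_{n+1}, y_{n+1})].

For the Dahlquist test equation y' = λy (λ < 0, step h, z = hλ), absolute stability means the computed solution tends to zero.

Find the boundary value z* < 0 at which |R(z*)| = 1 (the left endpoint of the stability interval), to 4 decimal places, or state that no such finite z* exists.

z* = -3.6000.

On y'=λy, z=hλ:
  y_{n+1} = y_n + z·[7/9·y_n + 2/9·y_{n+1}] ⇒ (1 − 2/9z)y_{n+1} = (1 + 7/9z)y_n
  Hence R(z) = (1 + 7/9z)/(1 − 2/9z).

Find x<0 with |R(x)|<1.
x=-1.59: |R|=0.1749
R=−1: 1+7/9x = −1+2/9x ⇒ -5/9x=2 ⇒ x=2/(-5/9)=-3.6000
Confirm numerically:
  x=-3.135: |R|=0.84774 <1
  x=-2.767: |R|=0.71343 <1
  x=-2.118: |R|=0.44016 <1
  x=-1.695: |R|=0.23123 <1
  x=-4.079: |R|=1.13959 >1
  x=-3.999: |R|=1.11737 >1
  x=-3.815: |R|=1.06464 >1
Stable set (-3.6000, 0).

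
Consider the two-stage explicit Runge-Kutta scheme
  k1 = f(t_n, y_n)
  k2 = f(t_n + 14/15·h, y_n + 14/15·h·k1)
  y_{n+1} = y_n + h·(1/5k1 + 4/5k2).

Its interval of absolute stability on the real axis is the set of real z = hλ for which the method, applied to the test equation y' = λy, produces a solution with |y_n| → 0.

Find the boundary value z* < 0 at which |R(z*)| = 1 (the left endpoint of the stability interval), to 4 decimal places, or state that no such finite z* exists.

z* = -1.3393.

Test eqn y'=λy, z=hλ:
  k1=λy_n ⇒ h·k1=z·y_n;  k2=λ(1+14/15z)y_n ⇒ h·k2=z(1+14/15z)y_n
  y_{n+1}/y_n = 1 + 1/5z + 4/5z(1+14/15z) = 1 + z + 56/75z²
  R(z) = 1 + z + 56/75z².

Solve |R(x)|<1 on ℝ⁻.
x=-0.66: |R|=0.6652
R=1: x+56/75x²=0 ⇒ x=−75/56=-1.3393; min R=1−1/(4·56/75)=0.6652>−1
Confirm numerically:
  x=-1.306: |R|=0.96754 <1
  x=-0.981: |R|=0.73756 <1
  x=-0.913: |R|=0.70940 <1
  x=-0.724: |R|=0.66738 <1
  x=-1.847: |R|=1.70019 >1
  x=-1.812: |R|=1.63956 >1
  x=-1.384: |R|=1.04621 >1
So |R|<1 on (-1.3393, 0).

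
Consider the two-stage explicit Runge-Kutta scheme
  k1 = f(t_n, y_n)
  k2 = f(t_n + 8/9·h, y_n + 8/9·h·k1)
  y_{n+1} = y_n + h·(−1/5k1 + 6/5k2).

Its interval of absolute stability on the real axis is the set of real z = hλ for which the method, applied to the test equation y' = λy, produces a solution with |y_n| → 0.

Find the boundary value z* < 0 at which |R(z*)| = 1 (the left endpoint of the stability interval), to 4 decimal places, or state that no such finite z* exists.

Test eqn y'=λy, z=hλ:
  k1=λy_n ⇒ h·k1=z·y_n;  k2=λ(1+8/9z)y_n ⇒ h·k2=z(1+8/9z)y_n
  y_{n+1}/y_n = 1 − 1/5z + 6/5z(1+8/9z) = 1 + z + 16/15z²
  R(z) = 1 + z + 16/15z².

Boundary: |R(x)|=1, x<0.
x=-0.98: |R|=1.0444
R=1: x+16/15x²=0 ⇒ x=−15/16=-0.9375; min R=1−1/(4·16/15)=0.7656>−1
Confirm numerically:
  x=-0.693: |R|=0.81927 <1
  x=-0.602: |R|=0.78456 <1
  x=-0.484: |R|=0.76587 <1
  x=-1.529: |R|=1.96470 >1
  x=-1.473: |R|=1.84138 >1
  x=-0.959: |R|=1.02199 >1
Interval (-0.9375, 0).

left endpoint -0.9375.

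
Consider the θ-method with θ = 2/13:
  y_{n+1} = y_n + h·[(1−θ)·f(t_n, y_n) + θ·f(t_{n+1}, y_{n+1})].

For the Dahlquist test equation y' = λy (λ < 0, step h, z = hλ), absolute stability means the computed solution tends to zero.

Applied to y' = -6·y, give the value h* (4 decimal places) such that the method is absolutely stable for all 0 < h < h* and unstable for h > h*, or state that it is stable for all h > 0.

(-2.8889,0); λ=-6 ⇒ h* = (26/9)/6 = 0.4815.

Test eqn y'=λy, z=hλ:
  y_{n+1} = y_n + z·[11/13·y_n + 2/13·y_{n+1}] ⇒ (1 − 2/13z)y_{n+1} = (1 + 11/13z)y_n
  so R(z) = (1 + 11/13z)/(1 − 2/13z).

Boundary: |R(x)|=1, x<0.
x=-1.76: |R|=0.3850
R=−1: 1+11/13x = −1+2/13x ⇒ -9/13x=2 ⇒ x=2/(-9/13)=-2.8889
Confirm numerically:
  x=-2.761: |R|=0.93786 <1
  x=-1.585: |R|=0.27427 <1
  x=-1.473: |R|=0.20087 <1
  x=-3.445: |R|=1.25163 >1
  x=-3.233: |R|=1.15910 >1
  x=-3.045: |R|=1.07360 >1
Interval (-2.8889, 0).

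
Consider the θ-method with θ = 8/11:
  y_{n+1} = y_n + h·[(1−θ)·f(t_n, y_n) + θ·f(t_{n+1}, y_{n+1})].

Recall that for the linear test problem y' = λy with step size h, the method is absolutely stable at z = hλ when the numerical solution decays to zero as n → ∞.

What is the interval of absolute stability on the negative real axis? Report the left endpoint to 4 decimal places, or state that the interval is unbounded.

With y'=λy (z=hλ):
  y_{n+1} = y_n + z·[3/11·y_n + 8/11·y_{n+1}] ⇒ (1 − 8/11z)y_{n+1} = (1 + 3/11z)y_n
  Hence R(z) = (1 + 3/11z)/(1 − 8/11z).

Boundary: |R(x)|=1, x<0.
x=-1.65: |R|=0.2500
x=-2: |R|=0.1852
x=-10: |R|=0.2088
x=-100: |R|=0.3564
θ=8/11≥1/2 ⇒ |1+3/11x|<|1−8/11x| ∀x<0 ⇒ unbounded interval.

unbounded; (−∞, 0).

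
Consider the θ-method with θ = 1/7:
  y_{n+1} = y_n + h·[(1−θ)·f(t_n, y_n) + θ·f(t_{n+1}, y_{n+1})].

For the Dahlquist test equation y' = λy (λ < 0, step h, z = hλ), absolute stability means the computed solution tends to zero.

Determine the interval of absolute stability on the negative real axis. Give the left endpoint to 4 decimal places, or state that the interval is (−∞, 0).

On y'=λy, z=hλ:
  y_{n+1} = y_n + z·[6/7·y_n + 1/7·y_{n+1}] ⇒ (1 − 1/7z)y_{n+1} = (1 + 6/7z)y_n
  so R(z) = (1 + 6/7z)/(1 − 1/7z).

Need |R(x)|<1, x<0.
x=-0.58: |R|=0.4644
R=−1: 1+6/7x = −1+1/7x ⇒ -5/7x=2 ⇒ x=2/(-5/7)=-2.8000
Confirm numerically:
  x=-2.303: |R|=0.73288 <1
  x=-1.732: |R|=0.38846 <1
  x=-1.693: |R|=0.36328 <1
  x=-1.583: |R|=0.29104 <1
  x=-2.969: |R|=1.08476 >1
  x=-2.827: |R|=1.01374 >1
  x=-2.823: |R|=1.01171 >1
Stable set (-2.8000, 0).

z∈(-2.8000,0).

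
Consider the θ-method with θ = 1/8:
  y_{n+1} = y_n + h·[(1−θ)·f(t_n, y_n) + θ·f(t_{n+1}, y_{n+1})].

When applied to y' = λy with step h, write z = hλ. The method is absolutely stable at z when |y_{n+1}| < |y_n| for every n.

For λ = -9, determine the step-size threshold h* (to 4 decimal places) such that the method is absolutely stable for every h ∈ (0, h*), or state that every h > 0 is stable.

(-2.6667,0); λ=-9 ⇒ h* = (8/3)/9 = 0.2963.

On y'=λy, z=hλ:
  y_{n+1} = y_n + z·[7/8·y_n + 1/8·y_{n+1}] ⇒ (1 − 1/8z)y_{n+1} = (1 + 7/8z)y_n
  R(z) = (1 + 7/8z)/(1 − 1/8z).

Find x<0 with |R(x)|<1.
x=-0.53: |R|=0.5029
R=−1: 1+7/8x = −1+1/8x ⇒ -3/4x=2 ⇒ x=2/(-3/4)=-2.6667
Confirm numerically:
  x=-2.193: |R|=0.72118 <1
  x=-1.808: |R|=0.47471 <1
  x=-1.771: |R|=0.45001 <1
  x=-1.321: |R|=0.13378 <1
  x=-3.252: |R|=1.31212 >1
  x=-3.175: |R|=1.27293 >1
  x=-2.814: |R|=1.08175 >1
Interval (-2.6667, 0).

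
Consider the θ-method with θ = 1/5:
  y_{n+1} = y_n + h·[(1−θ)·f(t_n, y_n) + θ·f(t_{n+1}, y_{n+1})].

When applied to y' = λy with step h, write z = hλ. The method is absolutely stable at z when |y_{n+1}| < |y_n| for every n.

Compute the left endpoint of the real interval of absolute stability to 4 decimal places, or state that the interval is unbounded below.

Set f=λy, z=hλ:
  y_{n+1} = y_n + z·[4/5·y_n + 1/5·y_{n+1}] ⇒ (1 − 1/5z)y_{n+1} = (1 + 4/5z)y_n
  so R(z) = (1 + 4/5z)/(1 − 1/5z).

Solve |R(x)|<1 on ℝ⁻.
x=-0.48: |R|=0.5620
R=−1: 1+4/5x = −1+1/5x ⇒ -3/5x=2 ⇒ x=2/(-3/5)=-3.3333
Confirm numerically:
  x=-3.306: |R|=0.99013 <1
  x=-3.086: |R|=0.90824 <1
  x=-2.602: |R|=0.71139 <1
  x=-3.839: |R|=1.17163 >1
  x=-3.463: |R|=1.04596 >1
So |R|<1 on (-3.3333, 0).

z* = -3.3333.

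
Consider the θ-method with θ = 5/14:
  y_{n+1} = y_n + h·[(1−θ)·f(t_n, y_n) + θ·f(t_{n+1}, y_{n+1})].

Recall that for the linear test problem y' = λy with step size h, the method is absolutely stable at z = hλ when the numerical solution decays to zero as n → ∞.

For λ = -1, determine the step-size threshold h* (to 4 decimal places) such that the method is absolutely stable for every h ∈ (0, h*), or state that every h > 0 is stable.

With y'=λy (z=hλ):
  y_{n+1} = y_n + z·[9/14·y_n + 5/14·y_{n+1}] ⇒ (1 − 5/14z)y_{n+1} = (1 + 9/14z)y_n
  R(z) = (1 + 9/14z)/(1 − 5/14z).

Solve |R(x)|<1 on ℝ⁻.
x=-1.63: |R|=0.0302
R=−1: 1+9/14x = −1+5/14x ⇒ -2/7x=2 ⇒ x=2/(-2/7)=-7.0000
Confirm numerically:
  x=-6.715: |R|=0.97604 <1
  x=-5.741: |R|=0.88207 <1
  x=-4.404: |R|=0.71172 <1
  x=-3.553: |R|=0.56594 <1
  x=-7.510: |R|=1.03957 >1
  x=-7.234: |R|=1.01866 >1
  x=-7.232: |R|=1.01850 >1
So |R|<1 on (-7.0000, 0).

(-7.0000,0); λ=-1 ⇒ h* = (7)/1 = 7.0000.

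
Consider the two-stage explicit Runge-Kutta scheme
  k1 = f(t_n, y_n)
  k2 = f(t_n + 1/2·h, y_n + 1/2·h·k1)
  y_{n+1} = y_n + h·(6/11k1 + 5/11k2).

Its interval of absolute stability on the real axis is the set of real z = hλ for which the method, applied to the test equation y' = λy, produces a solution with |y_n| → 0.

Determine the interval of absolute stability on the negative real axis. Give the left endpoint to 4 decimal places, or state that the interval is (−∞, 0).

With y'=λy (z=hλ):
  k1=λy_n ⇒ h·k1=z·y_n;  k2=λ(1+1/2z)y_n ⇒ h·k2=z(1+1/2z)y_n
  y_{n+1}/y_n = 1 + 6/11z + 5/11z(1+1/2z) = 1 + z + 5/22z²
  ⇒ R(z) = 1 + z + 5/22z².

Solve |R(x)|<1 on ℝ⁻.
x=-1.63: |R|=0.0262
R=1: x+5/22x²=0 ⇒ x=−22/5=-4.4000; min R=1−1/(4·5/22)=-0.1000>−1
Confirm numerically:
  x=-3.820: |R|=0.49645 <1
  x=-2.964: |R|=0.03266 <1
  x=-2.741: |R|=0.03348 <1
  x=-2.350: |R|=0.09489 <1
  x=-4.891: |R|=1.54579 >1
  x=-4.698: |R|=1.31818 >1
  x=-4.558: |R|=1.16367 >1
So |R|<1 on (-4.4000, 0).

(-4.4000, 0).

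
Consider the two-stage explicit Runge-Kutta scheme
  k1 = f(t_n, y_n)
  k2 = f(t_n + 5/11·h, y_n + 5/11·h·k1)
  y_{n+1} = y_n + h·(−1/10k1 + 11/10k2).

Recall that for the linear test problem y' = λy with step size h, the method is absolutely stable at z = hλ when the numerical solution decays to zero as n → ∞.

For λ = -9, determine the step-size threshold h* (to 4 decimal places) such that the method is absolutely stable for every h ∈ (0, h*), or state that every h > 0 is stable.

Set f=λy, z=hλ:
  k1=λy_n ⇒ h·k1=z·y_n;  k2=λ(1+5/11z)y_n ⇒ h·k2=z(1+5/11z)y_n
  y_{n+1}/y_n = 1 − 1/10z + 11/10z(1+5/11z) = 1 + z + 1/2z²
  R(z) = 1 + z + 1/2z².

Boundary: |R(x)|=1, x<0.
x=-1.58: |R|=0.6682
R=1: x+1/2x²=0 ⇒ x=−2=-2.0000; min R=1−1/(4·1/2)=0.5000>−1
Confirm numerically:
  x=-1.473: |R|=0.61186 <1
  x=-1.336: |R|=0.55645 <1
  x=-1.236: |R|=0.52785 <1
  x=-2.499: |R|=1.62350 >1
  x=-2.495: |R|=1.61751 >1
  x=-2.271: |R|=1.30772 >1
Interval (-2.0000, 0).

(-2.0000,0); λ=-9 ⇒ h* = (2)/9 = 0.2222.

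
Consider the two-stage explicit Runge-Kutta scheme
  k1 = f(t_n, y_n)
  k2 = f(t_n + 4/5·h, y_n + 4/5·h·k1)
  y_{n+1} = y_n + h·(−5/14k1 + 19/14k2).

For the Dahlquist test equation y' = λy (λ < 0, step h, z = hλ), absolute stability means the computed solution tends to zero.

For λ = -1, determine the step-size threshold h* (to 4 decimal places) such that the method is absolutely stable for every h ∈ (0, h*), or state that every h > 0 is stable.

(-0.9211,0); λ=-1 ⇒ h* = (35/38)/1 = 0.9211.

Set f=λy, z=hλ:
  k1=λy_n ⇒ h·k1=z·y_n;  k2=λ(1+4/5z)y_n ⇒ h·k2=z(1+4/5z)y_n
  y_{n+1}/y_n = 1 − 5/14z + 19/14z(1+4/5z) = 1 + z + 38/35z²
  ⇒ R(z) = 1 + z + 38/35z².

Solve |R(x)|<1 on ℝ⁻.
x=-0.59: |R|=0.7879
R=1: x+38/35x²=0 ⇒ x=−35/38=-0.9211; min R=1−1/(4·38/35)=0.7697>−1
Confirm numerically:
  x=-0.840: |R|=0.92608 <1
  x=-0.724: |R|=0.84511 <1
  x=-0.712: |R|=0.83840 <1
  x=-0.711: |R|=0.83785 <1
  x=-1.028: |R|=1.11937 >1
  x=-0.995: |R|=1.07988 >1
So |R|<1 on (-0.9211, 0).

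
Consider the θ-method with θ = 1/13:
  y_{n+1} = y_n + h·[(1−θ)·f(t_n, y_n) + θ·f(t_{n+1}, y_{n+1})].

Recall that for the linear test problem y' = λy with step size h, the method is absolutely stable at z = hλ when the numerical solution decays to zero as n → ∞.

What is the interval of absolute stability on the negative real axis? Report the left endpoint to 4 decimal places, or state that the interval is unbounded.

On y'=λy, z=hλ:
  y_{n+1} = y_n + z·[12/13·y_n + 1/13·y_{n+1}] ⇒ (1 − 1/13z)y_{n+1} = (1 + 12/13z)y_n
  ⇒ R(z) = (1 + 12/13z)/(1 − 1/13z).

Need |R(x)|<1, x<0.
x=-1.72: |R|=0.5190
R=−1: 1+12/13x = −1+1/13x ⇒ -11/13x=2 ⇒ x=2/(-11/13)=-2.3636
Confirm numerically:
  x=-1.920: |R|=0.67292 <1
  x=-1.369: |R|=0.23857 <1
  x=-1.197: |R|=0.09608 <1
  x=-2.877: |R|=1.35567 >1
  x=-2.876: |R|=1.35500 >1
Interval (-2.3636, 0).

z∈(-2.3636,0).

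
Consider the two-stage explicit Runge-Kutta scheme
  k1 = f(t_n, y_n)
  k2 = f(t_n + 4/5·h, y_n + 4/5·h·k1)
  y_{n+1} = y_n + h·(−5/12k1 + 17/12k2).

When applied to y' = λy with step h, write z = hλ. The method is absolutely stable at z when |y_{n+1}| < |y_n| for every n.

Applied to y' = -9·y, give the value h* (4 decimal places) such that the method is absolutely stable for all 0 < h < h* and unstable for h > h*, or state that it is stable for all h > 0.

Set f=λy, z=hλ:
  k1=λy_n ⇒ h·k1=z·y_n;  k2=λ(1+4/5z)y_n ⇒ h·k2=z(1+4/5z)y_n
  y_{n+1}/y_n = 1 − 5/12z + 17/12z(1+4/5z) = 1 + z + 17/15z²
  R(z) = 1 + z + 17/15z².

Solve |R(x)|<1 on ℝ⁻.
x=-1.61: |R|=2.3277
R=1: x+17/15x²=0 ⇒ x=−15/17=-0.8824; min R=1−1/(4·17/15)=0.7794>−1
Confirm numerically:
  x=-0.803: |R|=0.92778 <1
  x=-0.802: |R|=0.92696 <1
  x=-0.757: |R|=0.89246 <1
  x=-0.393: |R|=0.78204 <1
  x=-1.436: |R|=1.90104 >1
  x=-1.428: |R|=1.88308 >1
  x=-0.953: |R|=1.07630 >1
Stable set (-0.8824, 0).

(-0.8824,0); λ=-9 ⇒ h* = (15/17)/9 = 0.0980.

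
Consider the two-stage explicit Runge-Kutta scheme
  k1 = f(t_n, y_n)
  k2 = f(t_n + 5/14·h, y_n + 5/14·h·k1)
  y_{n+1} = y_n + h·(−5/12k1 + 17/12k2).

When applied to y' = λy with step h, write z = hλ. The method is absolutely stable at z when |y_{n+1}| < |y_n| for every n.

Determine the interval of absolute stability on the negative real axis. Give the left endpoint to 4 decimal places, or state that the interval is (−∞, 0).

z∈(-1.9765,0).

On y'=λy, z=hλ:
  k1=λy_n ⇒ h·k1=z·y_n;  k2=λ(1+5/14z)y_n ⇒ h·k2=z(1+5/14z)y_n
  y_{n+1}/y_n = 1 − 5/12z + 17/12z(1+5/14z) = 1 + z + 85/168z²
  ⇒ R(z) = 1 + z + 85/168z².

Need |R(x)|<1, x<0.
x=-1.4: |R|=0.5917
R=1: x+85/168x²=0 ⇒ x=−168/85=-1.9765; min R=1−1/(4·85/168)=0.5059>−1
Confirm numerically:
  x=-1.909: |R|=0.93483 <1
  x=-1.549: |R|=0.66498 <1
  x=-1.274: |R|=0.54720 <1
  x=-1.113: |R|=0.51376 <1
  x=-2.546: |R|=1.73364 >1
  x=-2.455: |R|=1.59439 >1
  x=-2.424: |R|=1.54886 >1
So |R|<1 on (-1.9765, 0).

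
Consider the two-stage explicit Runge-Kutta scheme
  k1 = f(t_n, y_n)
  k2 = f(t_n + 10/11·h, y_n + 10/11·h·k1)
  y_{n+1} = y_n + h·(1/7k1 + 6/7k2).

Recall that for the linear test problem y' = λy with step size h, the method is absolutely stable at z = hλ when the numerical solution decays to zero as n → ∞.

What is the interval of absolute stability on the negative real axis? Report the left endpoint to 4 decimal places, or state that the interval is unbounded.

With y'=λy (z=hλ):
  k1=λy_n ⇒ h·k1=z·y_n;  k2=λ(1+10/11z)y_n ⇒ h·k2=z(1+10/11z)y_n
  y_{n+1}/y_n = 1 + 1/7z + 6/7z(1+10/11z) = 1 + z + 60/77z²
  ⇒ R(z) = 1 + z + 60/77z².

Solve |R(x)|<1 on ℝ⁻.
x=-1.25: |R|=0.9675
R=1: x+60/77x²=0 ⇒ x=−77/60=-1.2833; min R=1−1/(4·60/77)=0.6792>−1
Confirm numerically:
  x=-1.022: |R|=0.79188 <1
  x=-0.965: |R|=0.76063 <1
  x=-0.785: |R|=0.69518 <1
  x=-0.665: |R|=0.67959 <1
  x=-1.780: |R|=1.68888 >1
  x=-1.491: |R|=1.24127 >1
Stable set (-1.2833, 0).

(-1.2833, 0).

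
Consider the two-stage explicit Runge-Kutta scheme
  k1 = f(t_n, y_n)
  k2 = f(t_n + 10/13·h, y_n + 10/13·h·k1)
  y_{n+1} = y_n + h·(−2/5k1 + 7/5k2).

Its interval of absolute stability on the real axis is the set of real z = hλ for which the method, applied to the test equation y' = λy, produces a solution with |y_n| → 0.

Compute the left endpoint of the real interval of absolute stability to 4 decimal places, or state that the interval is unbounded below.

left endpoint -0.9286.

On y'=λy, z=hλ:
  k1=λy_n ⇒ h·k1=z·y_n;  k2=λ(1+10/13z)y_n ⇒ h·k2=z(1+10/13z)y_n
  y_{n+1}/y_n = 1 − 2/5z + 7/5z(1+10/13z) = 1 + z + 14/13z²
  ⇒ R(z) = 1 + z + 14/13z².

Find x<0 with |R(x)|<1.
x=-0.39: |R|=0.7738
R=1: x+14/13x²=0 ⇒ x=−13/14=-0.9286; min R=1−1/(4·14/13)=0.7679>−1
Confirm numerically:
  x=-0.881: |R|=0.95487 <1
  x=-0.875: |R|=0.94952 <1
  x=-0.478: |R|=0.76806 <1
  x=-0.375: |R|=0.77644 <1
  x=-1.256: |R|=1.44288 >1
  x=-1.105: |R|=1.20995 >1
Stable set (-0.9286, 0).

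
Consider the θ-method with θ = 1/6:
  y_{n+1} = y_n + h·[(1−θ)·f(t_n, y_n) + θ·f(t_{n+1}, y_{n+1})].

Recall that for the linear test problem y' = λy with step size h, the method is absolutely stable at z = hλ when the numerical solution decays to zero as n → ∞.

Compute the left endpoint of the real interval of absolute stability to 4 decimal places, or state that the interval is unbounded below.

left endpoint -3.0000.

Set f=λy, z=hλ:
  y_{n+1} = y_n + z·[5/6·y_n + 1/6·y_{n+1}] ⇒ (1 − 1/6z)y_{n+1} = (1 + 5/6z)y_n
  Hence R(z) = (1 + 5/6z)/(1 − 1/6z).

Boundary: |R(x)|=1, x<0.
x=-1.78: |R|=0.3728
R=−1: 1+5/6x = −1+1/6x ⇒ -2/3x=2 ⇒ x=2/(-2/3)=-3.0000
Confirm numerically:
  x=-2.942: |R|=0.97406 <1
  x=-2.778: |R|=0.89884 <1
  x=-1.445: |R|=0.16454 <1
  x=-3.533: |R|=1.22364 >1
  x=-3.399: |R|=1.16981 >1
  x=-3.383: |R|=1.16327 >1
Stable set (-3.0000, 0).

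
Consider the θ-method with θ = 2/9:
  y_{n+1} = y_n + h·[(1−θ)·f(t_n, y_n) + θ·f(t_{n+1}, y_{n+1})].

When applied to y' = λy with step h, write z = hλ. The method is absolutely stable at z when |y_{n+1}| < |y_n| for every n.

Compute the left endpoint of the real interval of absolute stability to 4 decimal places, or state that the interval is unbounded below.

Set f=λy, z=hλ:
  y_{n+1} = y_n + z·[7/9·y_n + 2/9·y_{n+1}] ⇒ (1 − 2/9z)y_{n+1} = (1 + 7/9z)y_n
  so R(z) = (1 + 7/9z)/(1 − 2/9z).

Boundary: |R(x)|=1, x<0.
x=-1.7: |R|=0.2339
R=−1: 1+7/9x = −1+2/9x ⇒ -5/9x=2 ⇒ x=2/(-5/9)=-3.6000
Confirm numerically:
  x=-3.124: |R|=0.84391 <1
  x=-2.895: |R|=0.76166 <1
  x=-1.566: |R|=0.16172 <1
  x=-4.166: |R|=1.16328 >1
  x=-3.719: |R|=1.03620 >1
Stable set (-3.6000, 0).

left endpoint -3.6000.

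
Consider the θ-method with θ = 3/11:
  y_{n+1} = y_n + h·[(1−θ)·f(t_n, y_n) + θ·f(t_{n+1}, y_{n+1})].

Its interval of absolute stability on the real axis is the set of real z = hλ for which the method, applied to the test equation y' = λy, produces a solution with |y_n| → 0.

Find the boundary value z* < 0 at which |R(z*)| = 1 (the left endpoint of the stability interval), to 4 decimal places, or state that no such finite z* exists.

left endpoint -4.4000.

Set f=λy, z=hλ:
  y_{n+1} = y_n + z·[8/11·y_n + 3/11·y_{n+1}] ⇒ (1 − 3/11z)y_{n+1} = (1 + 8/11z)y_n
  so R(z) = (1 + 8/11z)/(1 − 3/11z).

Solve |R(x)|<1 on ℝ⁻.
x=-1.77: |R|=0.1937
R=−1: 1+8/11x = −1+3/11x ⇒ -5/11x=2 ⇒ x=2/(-5/11)=-4.4000
Confirm numerically:
  x=-3.245: |R|=0.72149 <1
  x=-3.156: |R|=0.69611 <1
  x=-2.638: |R|=0.53421 <1
  x=-4.805: |R|=1.07968 >1
  x=-4.429: |R|=1.00597 >1
So |R|<1 on (-4.4000, 0).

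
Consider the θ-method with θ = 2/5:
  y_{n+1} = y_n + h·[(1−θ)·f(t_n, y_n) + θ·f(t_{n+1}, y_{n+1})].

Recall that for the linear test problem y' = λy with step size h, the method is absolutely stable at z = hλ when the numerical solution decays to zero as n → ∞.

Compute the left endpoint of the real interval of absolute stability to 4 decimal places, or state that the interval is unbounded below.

left endpoint -10.0000.

On y'=λy, z=hλ:
  y_{n+1} = y_n + z·[3/5·y_n + 2/5·y_{n+1}] ⇒ (1 − 2/5z)y_{n+1} = (1 + 3/5z)y_n
  Hence R(z) = (1 + 3/5z)/(1 − 2/5z).

Boundary: |R(x)|=1, x<0.
x=-0.51: |R|=0.5764
R=−1: 1+3/5x = −1+2/5x ⇒ -1/5x=2 ⇒ x=2/(-1/5)=-10.0000
Confirm numerically:
  x=-8.502: |R|=0.93192 <1
  x=-7.747: |R|=0.89007 <1
  x=-4.292: |R|=0.57980 <1
  x=-4.236: |R|=0.57215 <1
  x=-10.521: |R|=1.02001 >1
  x=-10.221: |R|=1.00869 >1
  x=-10.201: |R|=1.00791 >1
So |R|<1 on (-10.0000, 0).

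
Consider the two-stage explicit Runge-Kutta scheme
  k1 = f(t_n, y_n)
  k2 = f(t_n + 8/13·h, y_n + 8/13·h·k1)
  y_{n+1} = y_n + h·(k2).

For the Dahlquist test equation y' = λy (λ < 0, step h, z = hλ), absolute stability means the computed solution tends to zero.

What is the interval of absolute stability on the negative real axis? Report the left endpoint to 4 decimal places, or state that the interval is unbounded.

z∈(-1.6250,0).

On y'=λy, z=hλ:
  k1=λy_n ⇒ h·k1=z·y_n;  k2=λ(1+8/13z)y_n ⇒ h·k2=z(1+8/13z)y_n
  y_{n+1}/y_n = 1 + z(1+8/13z) = 1 + z + 8/13z²
  R(z) = 1 + z + 8/13z².

Boundary: |R(x)|=1, x<0.
x=-1.79: |R|=1.1818
R=1: x+8/13x²=0 ⇒ x=−13/8=-1.6250; min R=1−1/(4·8/13)=0.5938>−1
Confirm numerically:
  x=-1.334: |R|=0.76111 <1
  x=-1.167: |R|=0.67109 <1
  x=-1.080: |R|=0.63778 <1
  x=-1.994: |R|=1.45279 >1
  x=-1.959: |R|=1.40265 >1
  x=-1.700: |R|=1.07846 >1
Interval (-1.6250, 0).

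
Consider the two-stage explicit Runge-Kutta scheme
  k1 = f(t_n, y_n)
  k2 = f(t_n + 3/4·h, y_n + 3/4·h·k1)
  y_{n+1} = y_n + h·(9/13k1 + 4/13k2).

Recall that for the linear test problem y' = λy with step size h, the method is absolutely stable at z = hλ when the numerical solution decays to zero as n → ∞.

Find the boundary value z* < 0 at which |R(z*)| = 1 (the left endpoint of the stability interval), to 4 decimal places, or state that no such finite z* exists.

With y'=λy (z=hλ):
  k1=λy_n ⇒ h·k1=z·y_n;  k2=λ(1+3/4z)y_n ⇒ h·k2=z(1+3/4z)y_n
  y_{n+1}/y_n = 1 + 9/13z + 4/13z(1+3/4z) = 1 + z + 3/13z²
  Hence R(z) = 1 + z + 3/13z².

Need |R(x)|<1, x<0.
x=-0.88: |R|=0.2987
R=1: x+3/13x²=0 ⇒ x=−13/3=-4.3333; min R=1−1/(4·3/13)=-0.0833>−1
Confirm numerically:
  x=-3.999: |R|=0.69146 <1
  x=-3.818: |R|=0.54595 <1
  x=-3.415: |R|=0.27628 <1
  x=-4.538: |R|=1.21433 >1
  x=-4.414: |R|=1.08217 >1
Interval (-4.3333, 0).

left endpoint -4.3333.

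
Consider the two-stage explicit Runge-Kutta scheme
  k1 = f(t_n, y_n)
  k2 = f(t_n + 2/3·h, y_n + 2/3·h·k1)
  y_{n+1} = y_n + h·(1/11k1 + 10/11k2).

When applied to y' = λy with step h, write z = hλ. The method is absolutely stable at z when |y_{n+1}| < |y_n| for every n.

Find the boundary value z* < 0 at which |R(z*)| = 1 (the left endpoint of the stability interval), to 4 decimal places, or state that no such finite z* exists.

Set f=λy, z=hλ:
  k1=λy_n ⇒ h·k1=z·y_n;  k2=λ(1+2/3z)y_n ⇒ h·k2=z(1+2/3z)y_n
  y_{n+1}/y_n = 1 + 1/11z + 10/11z(1+2/3z) = 1 + z + 20/33z²
  R(z) = 1 + z + 20/33z².

Boundary: |R(x)|=1, x<0.
x=-1.73: |R|=1.0839
R=1: x+20/33x²=0 ⇒ x=−33/20=-1.6500; min R=1−1/(4·20/33)=0.5875>−1
Confirm numerically:
  x=-1.433: |R|=0.81154 <1
  x=-1.214: |R|=0.67921 <1
  x=-1.135: |R|=0.64574 <1
  x=-1.021: |R|=0.61078 <1
  x=-2.081: |R|=1.54358 >1
  x=-1.997: |R|=1.41998 >1
  x=-1.996: |R|=1.41856 >1
So |R|<1 on (-1.6500, 0).

z* = -1.6500.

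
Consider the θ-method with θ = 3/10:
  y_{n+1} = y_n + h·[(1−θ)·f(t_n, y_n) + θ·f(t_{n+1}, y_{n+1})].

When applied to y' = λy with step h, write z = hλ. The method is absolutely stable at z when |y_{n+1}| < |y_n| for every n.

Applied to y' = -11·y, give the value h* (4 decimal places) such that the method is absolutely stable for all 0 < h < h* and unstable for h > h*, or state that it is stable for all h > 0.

(-5.0000,0); λ=-11 ⇒ h* = (5)/11 = 0.4545.

On y'=λy, z=hλ:
  y_{n+1} = y_n + z·[7/10·y_n + 3/10·y_{n+1}] ⇒ (1 − 3/10z)y_{n+1} = (1 + 7/10z)y_n
  so R(z) = (1 + 7/10z)/(1 − 3/10z).

Solve |R(x)|<1 on ℝ⁻.
x=-0.64: |R|=0.4631
R=−1: 1+7/10x = −1+3/10x ⇒ -2/5x=2 ⇒ x=2/(-2/5)=-5.0000
Confirm numerically:
  x=-3.823: |R|=0.78071 <1
  x=-3.346: |R|=0.66983 <1
  x=-3.250: |R|=0.64557 <1
  x=-3.085: |R|=0.60218 <1
  x=-5.505: |R|=1.07618 >1
  x=-5.329: |R|=1.05064 >1
  x=-5.033: |R|=1.00526 >1
Interval (-5.0000, 0).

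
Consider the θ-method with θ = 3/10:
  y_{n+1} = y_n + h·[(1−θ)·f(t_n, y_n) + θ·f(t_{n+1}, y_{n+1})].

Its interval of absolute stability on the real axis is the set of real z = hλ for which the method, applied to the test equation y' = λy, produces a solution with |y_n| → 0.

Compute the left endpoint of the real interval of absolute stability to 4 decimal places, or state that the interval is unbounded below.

Set f=λy, z=hλ:
  y_{n+1} = y_n + z·[7/10·y_n + 3/10·y_{n+1}] ⇒ (1 − 3/10z)y_{n+1} = (1 + 7/10z)y_n
  so R(z) = (1 + 7/10z)/(1 − 3/10z).

Find x<0 with |R(x)|<1.
x=-1.52: |R|=0.0440
R=−1: 1+7/10x = −1+3/10x ⇒ -2/5x=2 ⇒ x=2/(-2/5)=-5.0000
Confirm numerically:
  x=-4.435: |R|=0.90303 <1
  x=-3.873: |R|=0.79148 <1
  x=-2.172: |R|=0.31509 <1
  x=-5.232: |R|=1.03611 >1
  x=-5.070: |R|=1.01111 >1
Stable set (-5.0000, 0).

z* = -5.0000.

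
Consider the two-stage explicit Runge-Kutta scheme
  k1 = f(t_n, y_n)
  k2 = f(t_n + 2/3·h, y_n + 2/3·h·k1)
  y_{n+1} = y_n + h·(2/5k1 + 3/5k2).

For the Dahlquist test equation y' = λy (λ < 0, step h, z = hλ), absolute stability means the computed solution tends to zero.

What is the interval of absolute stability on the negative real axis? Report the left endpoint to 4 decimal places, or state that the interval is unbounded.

(-2.5000, 0).

Test eqn y'=λy, z=hλ:
  k1=λy_n ⇒ h·k1=z·y_n;  k2=λ(1+2/3z)y_n ⇒ h·k2=z(1+2/3z)y_n
  y_{n+1}/y_n = 1 + 2/5z + 3/5z(1+2/3z) = 1 + z + 2/5z²
  ⇒ R(z) = 1 + z + 2/5z².

Solve |R(x)|<1 on ℝ⁻.
x=-1.66: |R|=0.4422
R=1: x+2/5x²=0 ⇒ x=−5/2=-2.5000; min R=1−1/(4·2/5)=0.3750>−1
Confirm numerically:
  x=-2.231: |R|=0.75994 <1
  x=-2.019: |R|=0.61154 <1
  x=-1.590: |R|=0.42124 <1
  x=-2.705: |R|=1.22181 >1
  x=-2.702: |R|=1.21832 >1
So |R|<1 on (-2.5000, 0).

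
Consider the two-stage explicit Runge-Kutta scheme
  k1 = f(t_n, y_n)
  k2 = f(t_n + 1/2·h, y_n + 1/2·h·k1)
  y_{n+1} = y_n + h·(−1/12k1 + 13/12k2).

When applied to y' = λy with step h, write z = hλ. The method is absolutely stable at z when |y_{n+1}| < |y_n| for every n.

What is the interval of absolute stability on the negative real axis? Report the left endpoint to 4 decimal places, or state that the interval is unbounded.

z∈(-1.8462,0).

Test eqn y'=λy, z=hλ:
  k1=λy_n ⇒ h·k1=z·y_n;  k2=λ(1+1/2z)y_n ⇒ h·k2=z(1+1/2z)y_n
  y_{n+1}/y_n = 1 − 1/12z + 13/12z(1+1/2z) = 1 + z + 13/24z²
  so R(z) = 1 + z + 13/24z².

Boundary: |R(x)|=1, x<0.
x=-1.34: |R|=0.6326
R=1: x+13/24x²=0 ⇒ x=−24/13=-1.8462; min R=1−1/(4·13/24)=0.5385>−1
Confirm numerically:
  x=-1.818: |R|=0.97228 <1
  x=-0.918: |R|=0.53848 <1
  x=-0.863: |R|=0.54042 <1
  x=-2.383: |R|=1.69296 >1
  x=-2.163: |R|=1.37122 >1
  x=-2.150: |R|=1.35385 >1
Interval (-1.8462, 0).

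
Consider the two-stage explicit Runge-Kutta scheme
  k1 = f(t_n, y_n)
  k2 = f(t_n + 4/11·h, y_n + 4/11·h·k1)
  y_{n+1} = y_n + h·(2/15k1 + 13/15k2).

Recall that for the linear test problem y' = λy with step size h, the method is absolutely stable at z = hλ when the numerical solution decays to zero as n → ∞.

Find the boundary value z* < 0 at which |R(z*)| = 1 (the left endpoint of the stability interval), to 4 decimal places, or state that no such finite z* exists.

With y'=λy (z=hλ):
  k1=λy_n ⇒ h·k1=z·y_n;  k2=λ(1+4/11z)y_n ⇒ h·k2=z(1+4/11z)y_n
  y_{n+1}/y_n = 1 + 2/15z + 13/15z(1+4/11z) = 1 + z + 52/165z²
  R(z) = 1 + z + 52/165z².

Boundary: |R(x)|=1, x<0.
x=-0.45: |R|=0.6138
R=1: x+52/165x²=0 ⇒ x=−165/52=-3.1731; min R=1−1/(4·52/165)=0.2067>−1
Confirm numerically:
  x=-2.248: |R|=0.34462 <1
  x=-2.113: |R|=0.29408 <1
  x=-1.539: |R|=0.20744 <1
  x=-1.480: |R|=0.21031 <1
  x=-3.681: |R|=1.58923 >1
  x=-3.441: |R|=1.29055 >1
  x=-3.394: |R|=1.23630 >1
Interval (-3.1731, 0).

left endpoint -3.1731.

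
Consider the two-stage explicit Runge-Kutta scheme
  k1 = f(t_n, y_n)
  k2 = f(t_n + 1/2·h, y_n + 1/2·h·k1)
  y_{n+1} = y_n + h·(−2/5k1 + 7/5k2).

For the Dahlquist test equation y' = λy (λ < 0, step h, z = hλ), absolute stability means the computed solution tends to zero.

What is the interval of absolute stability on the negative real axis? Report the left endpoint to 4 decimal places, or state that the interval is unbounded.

z∈(-1.4286,0).

Test eqn y'=λy, z=hλ:
  k1=λy_n ⇒ h·k1=z·y_n;  k2=λ(1+1/2z)y_n ⇒ h·k2=z(1+1/2z)y_n
  y_{n+1}/y_n = 1 − 2/5z + 7/5z(1+1/2z) = 1 + z + 7/10z²
  so R(z) = 1 + z + 7/10z².

Boundary: |R(x)|=1, x<0.
x=-0.85: |R|=0.6558
R=1: x+7/10x²=0 ⇒ x=−10/7=-1.4286; min R=1−1/(4·7/10)=0.6429>−1
Confirm numerically:
  x=-1.327: |R|=0.90565 <1
  x=-0.889: |R|=0.66422 <1
  x=-0.846: |R|=0.65500 <1
  x=-1.955: |R|=1.72042 >1
  x=-1.937: |R|=1.68938 >1
  x=-1.511: |R|=1.08718 >1
So |R|<1 on (-1.4286, 0).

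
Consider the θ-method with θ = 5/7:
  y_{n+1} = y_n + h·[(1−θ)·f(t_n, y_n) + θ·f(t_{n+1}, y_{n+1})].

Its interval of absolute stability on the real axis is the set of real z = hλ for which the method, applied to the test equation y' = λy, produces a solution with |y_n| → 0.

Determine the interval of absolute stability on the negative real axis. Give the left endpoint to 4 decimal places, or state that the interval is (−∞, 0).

unbounded; (−∞, 0).

With y'=λy (z=hλ):
  y_{n+1} = y_n + z·[2/7·y_n + 5/7·y_{n+1}] ⇒ (1 − 5/7z)y_{n+1} = (1 + 2/7z)y_n
  Hence R(z) = (1 + 2/7z)/(1 − 5/7z).

Solve |R(x)|<1 on ℝ⁻.
x=-0.91: |R|=0.4485
x=-2: |R|=0.1765
x=-10: |R|=0.2281
x=-100: |R|=0.3807
θ=5/7≥1/2 ⇒ |1+2/7x|<|1−5/7x| ∀x<0 ⇒ unbounded interval.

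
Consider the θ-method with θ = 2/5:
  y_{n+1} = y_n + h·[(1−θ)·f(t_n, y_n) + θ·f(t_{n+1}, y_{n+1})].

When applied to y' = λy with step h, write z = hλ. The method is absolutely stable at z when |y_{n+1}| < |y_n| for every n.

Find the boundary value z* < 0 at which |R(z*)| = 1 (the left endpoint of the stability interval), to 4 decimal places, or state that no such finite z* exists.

On y'=λy, z=hλ:
  y_{n+1} = y_n + z·[3/5·y_n + 2/5·y_{n+1}] ⇒ (1 − 2/5z)y_{n+1} = (1 + 3/5z)y_n
  ⇒ R(z) = (1 + 3/5z)/(1 − 2/5z).

Find x<0 with |R(x)|<1.
x=-0.93: |R|=0.3222
R=−1: 1+3/5x = −1+2/5x ⇒ -1/5x=2 ⇒ x=2/(-1/5)=-10.0000
Confirm numerically:
  x=-9.178: |R|=0.96481 <1
  x=-7.239: |R|=0.85825 <1
  x=-7.174: |R|=0.85394 <1
  x=-10.539: |R|=1.02067 >1
  x=-10.235: |R|=1.00923 >1
  x=-10.177: |R|=1.00698 >1
Stable set (-10.0000, 0).

z* = -10.0000.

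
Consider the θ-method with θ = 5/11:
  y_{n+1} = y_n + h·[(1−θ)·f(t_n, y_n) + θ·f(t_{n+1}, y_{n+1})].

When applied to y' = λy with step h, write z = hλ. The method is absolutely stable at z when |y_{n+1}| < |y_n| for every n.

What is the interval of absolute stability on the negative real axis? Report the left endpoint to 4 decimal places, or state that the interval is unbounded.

Test eqn y'=λy, z=hλ:
  y_{n+1} = y_n + z·[6/11·y_n + 5/11·y_{n+1}] ⇒ (1 − 5/11z)y_{n+1} = (1 + 6/11z)y_n
  Hence R(z) = (1 + 6/11z)/(1 − 5/11z).

Need |R(x)|<1, x<0.
x=-1.33: |R|=0.1711
R=−1: 1+6/11x = −1+5/11x ⇒ -1/11x=2 ⇒ x=2/(-1/11)=-22.0000
Confirm numerically:
  x=-14.720: |R|=0.91395 <1
  x=-14.488: |R|=0.90997 <1
  x=-10.948: |R|=0.83188 <1
  x=-22.592: |R|=1.00478 >1
  x=-22.460: |R|=1.00373 >1
So |R|<1 on (-22.0000, 0).

z∈(-22.0000,0).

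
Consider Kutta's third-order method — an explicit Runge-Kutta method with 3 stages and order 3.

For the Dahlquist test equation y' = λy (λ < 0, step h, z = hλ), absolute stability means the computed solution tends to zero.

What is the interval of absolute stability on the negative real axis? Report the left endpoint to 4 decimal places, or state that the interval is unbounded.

(-2.5127, 0).

On y'=λy, z=hλ:
  order 3, 3-stage ⇒ R(z)=1+z+z^2/2+z^3/6
  (e.g. R(-0.69)=0.49330, |R|=0.49330)

Find x<0 with |R(x)|<1.
x=-0.69: |R|=0.4933
|R(-2.35)|=0.7517 |R(-2.18)|=0.5305 |R(-0.52)|=0.5918
Bisect:
  x_lo=-3.1976 |R|=2.5343  x_hi=-0.3212 |R|=0.7249
  mid=-1.75937 |R|=0.11933 →hi
  mid=-2.47848 |R|=0.94455 →hi
  mid=-2.83804 |R|=1.62062 →lo
  mid=-2.65826 |R|=1.25578 →lo
  mid=-2.56837 |R|=1.09383 →lo
  mid=-2.52343 |R|=1.01765 →lo
  mid=-2.50095 |R|=0.98072 →hi
  mid=-2.51219 |R|=0.99909 →hi
  mid=-2.51781 |R|=1.00834 →lo
  ...
  [-2.51289,-2.51272] ⇒ x*=-2.5127
Stable set (-2.5127, 0).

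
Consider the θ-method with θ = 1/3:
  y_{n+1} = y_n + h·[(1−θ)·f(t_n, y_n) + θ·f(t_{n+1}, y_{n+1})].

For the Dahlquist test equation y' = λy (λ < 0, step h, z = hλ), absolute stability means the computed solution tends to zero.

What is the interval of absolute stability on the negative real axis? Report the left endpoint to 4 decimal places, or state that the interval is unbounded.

(-6.0000, 0).

On y'=λy, z=hλ:
  y_{n+1} = y_n + z·[2/3·y_n + 1/3·y_{n+1}] ⇒ (1 − 1/3z)y_{n+1} = (1 + 2/3z)y_n
  so R(z) = (1 + 2/3z)/(1 − 1/3z).

Solve |R(x)|<1 on ℝ⁻.
x=-1.7: |R|=0.0851
R=−1: 1+2/3x = −1+1/3x ⇒ -1/3x=2 ⇒ x=2/(-1/3)=-6.0000
Confirm numerically:
  x=-5.759: |R|=0.97249 <1
  x=-4.398: |R|=0.78345 <1
  x=-2.769: |R|=0.43994 <1
  x=-6.277: |R|=1.02986 >1
  x=-6.082: |R|=1.00903 >1
So |R|<1 on (-6.0000, 0).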